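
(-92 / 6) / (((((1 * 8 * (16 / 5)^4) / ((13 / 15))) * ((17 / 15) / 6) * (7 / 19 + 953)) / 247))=-877004375 / 40362049536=-0.02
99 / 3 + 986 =1019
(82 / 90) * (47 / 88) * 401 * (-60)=-772727 / 66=-11707.98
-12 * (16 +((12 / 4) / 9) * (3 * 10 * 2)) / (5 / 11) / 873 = -528 / 485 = -1.09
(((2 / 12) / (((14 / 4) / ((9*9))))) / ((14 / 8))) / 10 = 54 / 245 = 0.22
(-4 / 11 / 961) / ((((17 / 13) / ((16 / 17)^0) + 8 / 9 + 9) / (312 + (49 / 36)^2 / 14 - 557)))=8251061 / 997056720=0.01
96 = 96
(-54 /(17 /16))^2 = 746496 /289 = 2583.03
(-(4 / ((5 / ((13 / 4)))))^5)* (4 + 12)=-5940688 / 3125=-1901.02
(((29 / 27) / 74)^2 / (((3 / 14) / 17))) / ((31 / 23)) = 2301817 / 185628186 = 0.01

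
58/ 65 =0.89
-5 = -5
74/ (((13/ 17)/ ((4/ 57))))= 5032/ 741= 6.79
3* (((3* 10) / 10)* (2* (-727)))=-13086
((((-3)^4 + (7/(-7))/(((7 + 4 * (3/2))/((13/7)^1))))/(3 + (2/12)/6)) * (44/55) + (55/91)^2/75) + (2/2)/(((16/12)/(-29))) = -20636281/54157740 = -0.38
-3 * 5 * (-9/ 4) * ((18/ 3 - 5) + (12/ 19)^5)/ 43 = 367865685/ 425889028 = 0.86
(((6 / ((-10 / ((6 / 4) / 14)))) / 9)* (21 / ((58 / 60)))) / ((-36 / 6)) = 3 / 116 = 0.03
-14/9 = -1.56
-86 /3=-28.67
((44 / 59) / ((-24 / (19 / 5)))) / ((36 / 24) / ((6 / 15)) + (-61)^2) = -418 / 13185615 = -0.00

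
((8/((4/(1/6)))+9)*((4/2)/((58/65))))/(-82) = -910/3567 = -0.26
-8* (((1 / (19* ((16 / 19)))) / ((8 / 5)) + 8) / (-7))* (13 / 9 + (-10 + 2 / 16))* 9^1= -89229 / 128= -697.10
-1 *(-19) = 19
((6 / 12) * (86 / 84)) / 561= 43 / 47124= 0.00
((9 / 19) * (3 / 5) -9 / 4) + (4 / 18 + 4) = 7717 / 3420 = 2.26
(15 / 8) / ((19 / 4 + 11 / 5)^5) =6000000 / 51888844699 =0.00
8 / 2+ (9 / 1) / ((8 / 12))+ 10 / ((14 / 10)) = 345 / 14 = 24.64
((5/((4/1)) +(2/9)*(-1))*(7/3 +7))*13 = 3367/27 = 124.70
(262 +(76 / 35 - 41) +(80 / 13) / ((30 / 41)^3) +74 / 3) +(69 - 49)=17416849 / 61425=283.55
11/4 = 2.75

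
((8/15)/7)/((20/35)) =2/15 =0.13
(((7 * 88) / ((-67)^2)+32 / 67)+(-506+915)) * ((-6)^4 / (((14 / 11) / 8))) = 104853507264 / 31423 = 3336839.49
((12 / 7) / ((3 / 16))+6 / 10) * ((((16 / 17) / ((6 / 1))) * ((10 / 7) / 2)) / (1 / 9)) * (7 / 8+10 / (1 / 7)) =82863 / 119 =696.33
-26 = -26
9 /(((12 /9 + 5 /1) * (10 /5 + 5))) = 27 /133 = 0.20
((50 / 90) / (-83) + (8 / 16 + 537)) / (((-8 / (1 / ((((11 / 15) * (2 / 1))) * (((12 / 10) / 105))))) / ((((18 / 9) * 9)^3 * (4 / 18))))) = -18971229375 / 3652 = -5194750.65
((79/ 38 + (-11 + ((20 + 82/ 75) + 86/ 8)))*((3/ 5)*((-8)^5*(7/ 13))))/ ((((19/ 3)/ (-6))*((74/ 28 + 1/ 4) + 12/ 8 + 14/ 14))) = 42629.84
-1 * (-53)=53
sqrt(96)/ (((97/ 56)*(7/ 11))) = 8.89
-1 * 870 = -870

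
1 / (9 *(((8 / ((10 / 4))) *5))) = 1 / 144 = 0.01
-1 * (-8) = 8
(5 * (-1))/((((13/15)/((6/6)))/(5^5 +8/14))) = -126225/7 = -18032.14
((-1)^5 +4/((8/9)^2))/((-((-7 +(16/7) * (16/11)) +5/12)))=15015/12044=1.25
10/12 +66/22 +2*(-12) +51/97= -11431/582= -19.64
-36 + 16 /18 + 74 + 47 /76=27023 /684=39.51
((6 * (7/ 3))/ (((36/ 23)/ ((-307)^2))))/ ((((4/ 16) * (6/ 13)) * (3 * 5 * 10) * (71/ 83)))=16372842031/ 287550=56939.11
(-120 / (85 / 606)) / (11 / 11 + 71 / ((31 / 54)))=-450864 / 65705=-6.86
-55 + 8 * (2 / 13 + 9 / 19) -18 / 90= -61972 / 1235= -50.18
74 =74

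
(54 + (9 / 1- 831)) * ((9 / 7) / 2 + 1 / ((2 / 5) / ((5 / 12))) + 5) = -35936 / 7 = -5133.71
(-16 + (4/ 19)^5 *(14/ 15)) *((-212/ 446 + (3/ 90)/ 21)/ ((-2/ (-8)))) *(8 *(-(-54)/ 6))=33306491716352/ 15257331075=2182.98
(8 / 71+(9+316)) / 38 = 23083 / 2698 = 8.56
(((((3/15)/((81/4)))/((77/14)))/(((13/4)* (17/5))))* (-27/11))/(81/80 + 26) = -2560/173361903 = -0.00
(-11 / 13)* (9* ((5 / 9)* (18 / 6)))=-165 / 13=-12.69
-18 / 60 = -0.30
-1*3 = -3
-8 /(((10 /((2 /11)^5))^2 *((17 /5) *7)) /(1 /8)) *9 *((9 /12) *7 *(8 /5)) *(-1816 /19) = 25104384 /209444703653075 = 0.00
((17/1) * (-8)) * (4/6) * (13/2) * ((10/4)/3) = -4420/9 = -491.11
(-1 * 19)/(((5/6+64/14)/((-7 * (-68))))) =-379848/227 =-1673.34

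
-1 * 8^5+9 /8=-262135 /8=-32766.88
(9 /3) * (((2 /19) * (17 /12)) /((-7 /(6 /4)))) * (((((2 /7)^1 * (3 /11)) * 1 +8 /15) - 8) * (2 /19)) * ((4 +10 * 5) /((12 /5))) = 652851 /389158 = 1.68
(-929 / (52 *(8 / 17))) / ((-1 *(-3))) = -15793 / 1248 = -12.65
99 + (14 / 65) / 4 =12877 / 130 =99.05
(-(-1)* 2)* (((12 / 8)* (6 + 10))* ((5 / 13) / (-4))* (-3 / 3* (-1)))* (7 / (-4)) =105 / 13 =8.08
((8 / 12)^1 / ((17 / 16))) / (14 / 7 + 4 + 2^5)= 16 / 969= 0.02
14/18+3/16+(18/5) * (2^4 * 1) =42167/720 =58.57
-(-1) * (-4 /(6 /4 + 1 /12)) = -48 /19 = -2.53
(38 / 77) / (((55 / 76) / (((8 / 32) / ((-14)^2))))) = 361 / 415030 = 0.00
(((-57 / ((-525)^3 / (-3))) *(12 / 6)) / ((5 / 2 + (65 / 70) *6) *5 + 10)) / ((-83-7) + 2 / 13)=247 / 472834687500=0.00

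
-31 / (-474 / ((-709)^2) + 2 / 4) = -31166222 / 501733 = -62.12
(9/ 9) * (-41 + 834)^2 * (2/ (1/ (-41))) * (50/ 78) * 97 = -9618971050/ 3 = -3206323683.33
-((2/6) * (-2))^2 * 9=-4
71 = 71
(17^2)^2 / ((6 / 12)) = 167042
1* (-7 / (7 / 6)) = -6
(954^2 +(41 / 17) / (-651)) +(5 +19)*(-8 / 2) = 10071191299 / 11067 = 910020.00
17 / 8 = 2.12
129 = 129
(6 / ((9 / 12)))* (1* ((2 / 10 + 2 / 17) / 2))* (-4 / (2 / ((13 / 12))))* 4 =-936 / 85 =-11.01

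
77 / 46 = 1.67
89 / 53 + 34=1891 / 53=35.68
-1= -1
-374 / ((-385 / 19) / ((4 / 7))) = 2584 / 245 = 10.55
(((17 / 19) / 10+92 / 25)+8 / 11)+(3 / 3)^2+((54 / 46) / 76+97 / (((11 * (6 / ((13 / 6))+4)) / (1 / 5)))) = 5.77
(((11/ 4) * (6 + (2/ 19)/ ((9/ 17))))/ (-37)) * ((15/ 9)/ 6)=-14575/ 113886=-0.13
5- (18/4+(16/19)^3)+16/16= 12385/13718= 0.90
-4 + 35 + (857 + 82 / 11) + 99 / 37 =365539 / 407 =898.13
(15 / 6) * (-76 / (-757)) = 190 / 757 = 0.25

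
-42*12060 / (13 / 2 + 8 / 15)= -72017.06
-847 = -847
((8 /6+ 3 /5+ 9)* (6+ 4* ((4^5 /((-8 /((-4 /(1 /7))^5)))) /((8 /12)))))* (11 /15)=105975479931.20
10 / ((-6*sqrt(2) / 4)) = -10*sqrt(2) / 3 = -4.71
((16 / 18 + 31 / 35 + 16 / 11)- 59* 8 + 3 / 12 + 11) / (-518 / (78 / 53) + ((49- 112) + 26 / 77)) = 1.10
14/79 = 0.18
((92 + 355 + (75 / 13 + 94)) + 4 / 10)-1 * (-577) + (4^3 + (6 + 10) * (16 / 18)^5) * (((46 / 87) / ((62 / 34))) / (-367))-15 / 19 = 81083194202430994 / 72181601821485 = 1123.32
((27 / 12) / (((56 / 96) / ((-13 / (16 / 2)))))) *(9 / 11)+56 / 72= -24119 / 5544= -4.35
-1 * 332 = -332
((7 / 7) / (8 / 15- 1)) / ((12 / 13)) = -65 / 28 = -2.32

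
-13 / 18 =-0.72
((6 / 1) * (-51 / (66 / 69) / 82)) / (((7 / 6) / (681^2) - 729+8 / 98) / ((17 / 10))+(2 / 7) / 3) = 4078305422541 / 448126383393854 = 0.01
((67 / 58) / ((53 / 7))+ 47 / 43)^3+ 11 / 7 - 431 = -6911098500172046533 / 16166462389927976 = -427.50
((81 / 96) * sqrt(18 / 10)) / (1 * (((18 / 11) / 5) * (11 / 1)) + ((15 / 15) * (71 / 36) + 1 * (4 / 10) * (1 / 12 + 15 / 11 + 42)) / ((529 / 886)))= 4242051 * sqrt(5) / 301742416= 0.03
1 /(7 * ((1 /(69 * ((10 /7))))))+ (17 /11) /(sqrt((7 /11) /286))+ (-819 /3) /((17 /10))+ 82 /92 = -5579687 /38318+ 17 * sqrt(182) /7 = -112.85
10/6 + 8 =29/3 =9.67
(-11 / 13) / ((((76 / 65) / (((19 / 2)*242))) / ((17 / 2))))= -113135 / 8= -14141.88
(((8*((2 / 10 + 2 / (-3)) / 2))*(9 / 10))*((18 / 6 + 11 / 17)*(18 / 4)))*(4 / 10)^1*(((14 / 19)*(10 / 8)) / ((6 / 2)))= -3.39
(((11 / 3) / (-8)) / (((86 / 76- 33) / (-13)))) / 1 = -2717 / 14532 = -0.19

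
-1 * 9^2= -81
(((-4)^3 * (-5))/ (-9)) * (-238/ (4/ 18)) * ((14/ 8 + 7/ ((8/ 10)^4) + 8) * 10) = 20441225/ 2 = 10220612.50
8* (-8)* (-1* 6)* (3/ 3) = 384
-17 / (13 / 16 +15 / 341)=-92752 / 4673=-19.85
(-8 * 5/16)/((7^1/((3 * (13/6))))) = -2.32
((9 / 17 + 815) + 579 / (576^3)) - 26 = 854994717905 / 1082916864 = 789.53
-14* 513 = -7182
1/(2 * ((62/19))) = 19/124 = 0.15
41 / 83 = 0.49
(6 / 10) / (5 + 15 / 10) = 6 / 65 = 0.09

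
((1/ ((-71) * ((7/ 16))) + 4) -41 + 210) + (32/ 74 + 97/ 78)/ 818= 202944105809/ 1173291756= 172.97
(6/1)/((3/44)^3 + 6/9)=9.00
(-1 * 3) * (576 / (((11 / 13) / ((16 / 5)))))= -359424 / 55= -6534.98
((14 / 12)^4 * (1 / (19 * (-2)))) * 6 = -2401 / 8208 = -0.29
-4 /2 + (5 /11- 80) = -897 /11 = -81.55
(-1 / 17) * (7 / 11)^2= -0.02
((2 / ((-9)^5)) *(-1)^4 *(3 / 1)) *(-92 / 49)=184 / 964467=0.00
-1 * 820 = -820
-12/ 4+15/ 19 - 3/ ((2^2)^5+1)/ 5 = -215307/ 97375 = -2.21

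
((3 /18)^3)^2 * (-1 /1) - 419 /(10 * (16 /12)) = -7330829 /233280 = -31.43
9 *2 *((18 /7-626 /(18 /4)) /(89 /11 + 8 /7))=-189244 /711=-266.17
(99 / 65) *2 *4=792 / 65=12.18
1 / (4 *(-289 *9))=-1 / 10404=-0.00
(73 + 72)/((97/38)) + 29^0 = 5607/97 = 57.80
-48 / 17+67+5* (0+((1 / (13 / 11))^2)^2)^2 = 908182721496 / 13867422257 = 65.49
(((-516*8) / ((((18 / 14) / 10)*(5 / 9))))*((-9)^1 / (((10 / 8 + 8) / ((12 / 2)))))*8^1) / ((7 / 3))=42799104 / 37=1156732.54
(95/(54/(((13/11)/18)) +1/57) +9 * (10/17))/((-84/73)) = -4.70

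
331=331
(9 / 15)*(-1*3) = -9 / 5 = -1.80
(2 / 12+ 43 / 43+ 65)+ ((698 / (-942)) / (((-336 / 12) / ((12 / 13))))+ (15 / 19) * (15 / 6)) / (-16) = 1721015095 / 26059488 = 66.04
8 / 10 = 4 / 5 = 0.80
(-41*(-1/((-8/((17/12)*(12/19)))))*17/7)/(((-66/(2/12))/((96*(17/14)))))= 201433/61446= 3.28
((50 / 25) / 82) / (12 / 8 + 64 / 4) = 2 / 1435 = 0.00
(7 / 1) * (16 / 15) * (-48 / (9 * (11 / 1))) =-1792 / 495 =-3.62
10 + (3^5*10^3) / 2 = 121510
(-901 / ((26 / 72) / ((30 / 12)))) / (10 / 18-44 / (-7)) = -5108670 / 5603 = -911.77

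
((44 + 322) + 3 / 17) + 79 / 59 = 368618 / 1003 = 367.52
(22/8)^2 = 121/16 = 7.56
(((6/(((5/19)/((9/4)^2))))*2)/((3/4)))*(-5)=-1539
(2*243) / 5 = 486 / 5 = 97.20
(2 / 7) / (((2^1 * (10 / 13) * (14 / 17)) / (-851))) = -188071 / 980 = -191.91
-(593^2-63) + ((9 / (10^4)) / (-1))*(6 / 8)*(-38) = -7031719487 / 20000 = -351585.97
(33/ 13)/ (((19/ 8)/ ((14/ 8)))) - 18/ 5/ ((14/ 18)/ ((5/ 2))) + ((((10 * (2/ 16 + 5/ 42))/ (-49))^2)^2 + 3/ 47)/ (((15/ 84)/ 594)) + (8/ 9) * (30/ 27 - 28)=53174575051669572337/ 297494028626951520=178.74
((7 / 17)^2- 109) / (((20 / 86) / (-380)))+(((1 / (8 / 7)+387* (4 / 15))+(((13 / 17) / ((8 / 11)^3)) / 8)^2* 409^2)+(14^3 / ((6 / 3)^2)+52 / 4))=188961.35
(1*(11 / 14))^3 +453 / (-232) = -29195 / 19894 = -1.47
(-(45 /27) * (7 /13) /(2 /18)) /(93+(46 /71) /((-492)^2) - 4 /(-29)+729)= -26166513240 /2663450291983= -0.01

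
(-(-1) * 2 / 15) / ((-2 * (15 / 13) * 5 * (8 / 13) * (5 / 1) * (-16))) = 0.00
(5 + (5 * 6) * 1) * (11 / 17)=385 / 17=22.65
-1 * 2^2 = -4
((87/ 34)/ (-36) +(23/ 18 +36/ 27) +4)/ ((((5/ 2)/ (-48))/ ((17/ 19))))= -112.35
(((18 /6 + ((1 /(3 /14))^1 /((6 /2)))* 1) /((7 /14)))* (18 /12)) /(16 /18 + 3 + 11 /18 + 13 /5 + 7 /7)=410 /243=1.69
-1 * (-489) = 489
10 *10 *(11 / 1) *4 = 4400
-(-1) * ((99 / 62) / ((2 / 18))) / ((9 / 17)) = 1683 / 62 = 27.15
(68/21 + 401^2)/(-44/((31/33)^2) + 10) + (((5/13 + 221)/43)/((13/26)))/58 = -52605465285391/13040549886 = -4033.99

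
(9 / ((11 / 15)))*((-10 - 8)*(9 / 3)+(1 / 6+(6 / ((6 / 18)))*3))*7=315 / 22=14.32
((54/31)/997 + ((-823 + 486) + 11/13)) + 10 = -131044978/401791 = -326.15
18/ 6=3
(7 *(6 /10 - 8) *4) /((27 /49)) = -50764 /135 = -376.03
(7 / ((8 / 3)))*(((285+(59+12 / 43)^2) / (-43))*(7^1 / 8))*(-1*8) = 1623.41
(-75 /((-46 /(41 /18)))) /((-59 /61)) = -62525 /16284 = -3.84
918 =918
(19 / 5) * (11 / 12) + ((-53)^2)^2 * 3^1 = 1420286789 / 60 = 23671446.48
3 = 3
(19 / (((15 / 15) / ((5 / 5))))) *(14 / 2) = 133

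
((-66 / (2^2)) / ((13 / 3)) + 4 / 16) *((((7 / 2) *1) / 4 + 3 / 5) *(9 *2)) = -19647 / 208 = -94.46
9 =9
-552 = -552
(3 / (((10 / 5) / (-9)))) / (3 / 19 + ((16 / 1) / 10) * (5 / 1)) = -513 / 310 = -1.65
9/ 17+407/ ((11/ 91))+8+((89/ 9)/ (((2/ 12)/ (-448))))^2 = 108105310568/ 153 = 706570657.31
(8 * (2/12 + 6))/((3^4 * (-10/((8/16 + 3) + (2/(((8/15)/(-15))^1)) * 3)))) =24457/2430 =10.06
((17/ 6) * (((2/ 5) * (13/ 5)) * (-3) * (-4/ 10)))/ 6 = 221/ 375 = 0.59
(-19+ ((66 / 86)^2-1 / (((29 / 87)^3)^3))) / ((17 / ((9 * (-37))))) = 12130493697 / 31433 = 385915.87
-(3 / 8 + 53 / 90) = -347 / 360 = -0.96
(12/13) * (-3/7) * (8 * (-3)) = 864/91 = 9.49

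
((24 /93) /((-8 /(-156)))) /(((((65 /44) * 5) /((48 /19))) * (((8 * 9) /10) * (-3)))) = -704 /8835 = -0.08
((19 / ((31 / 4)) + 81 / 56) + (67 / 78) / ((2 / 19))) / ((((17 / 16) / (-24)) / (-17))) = 4630.39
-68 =-68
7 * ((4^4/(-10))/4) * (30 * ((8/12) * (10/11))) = -8960/11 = -814.55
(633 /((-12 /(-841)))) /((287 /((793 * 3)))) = 422155929 /1148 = 367731.65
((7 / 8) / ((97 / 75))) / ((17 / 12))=1575 / 3298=0.48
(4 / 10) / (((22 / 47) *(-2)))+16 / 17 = 961 / 1870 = 0.51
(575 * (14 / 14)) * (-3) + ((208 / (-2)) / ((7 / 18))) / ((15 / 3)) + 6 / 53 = -3298881 / 1855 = -1778.37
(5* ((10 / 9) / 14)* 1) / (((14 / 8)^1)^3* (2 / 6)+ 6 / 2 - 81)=-1600 / 307293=-0.01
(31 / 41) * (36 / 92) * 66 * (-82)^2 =3019896 / 23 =131299.83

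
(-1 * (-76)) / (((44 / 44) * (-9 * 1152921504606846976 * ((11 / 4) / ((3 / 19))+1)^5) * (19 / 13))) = -27 / 11414524063389119217139712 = -0.00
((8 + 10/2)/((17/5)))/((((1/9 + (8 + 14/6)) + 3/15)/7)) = 20475/8143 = 2.51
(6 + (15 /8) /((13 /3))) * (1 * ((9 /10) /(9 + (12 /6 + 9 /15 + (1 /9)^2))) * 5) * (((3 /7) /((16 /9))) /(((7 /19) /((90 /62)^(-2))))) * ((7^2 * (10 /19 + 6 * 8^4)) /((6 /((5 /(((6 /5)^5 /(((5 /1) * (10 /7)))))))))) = 3908970432109375 /1752977408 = 2229903.49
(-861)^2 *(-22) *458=-7469550396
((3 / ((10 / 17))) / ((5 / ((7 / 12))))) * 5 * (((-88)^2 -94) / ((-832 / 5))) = -455175 / 3328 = -136.77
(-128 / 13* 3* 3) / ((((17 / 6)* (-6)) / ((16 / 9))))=2048 / 221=9.27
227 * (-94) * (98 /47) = -44492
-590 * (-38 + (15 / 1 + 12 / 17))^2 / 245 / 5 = -16949638 / 70805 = -239.38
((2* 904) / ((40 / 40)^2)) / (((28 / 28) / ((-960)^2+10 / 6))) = 4998767440 / 3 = 1666255813.33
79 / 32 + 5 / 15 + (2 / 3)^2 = 935 / 288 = 3.25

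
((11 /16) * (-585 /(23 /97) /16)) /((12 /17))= -3537105 /23552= -150.18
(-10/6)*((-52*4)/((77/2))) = 2080/231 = 9.00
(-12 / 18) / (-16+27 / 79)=158 / 3711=0.04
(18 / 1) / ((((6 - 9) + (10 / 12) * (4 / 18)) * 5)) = -243 / 190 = -1.28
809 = 809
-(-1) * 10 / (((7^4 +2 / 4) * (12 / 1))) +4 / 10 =28843 / 72045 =0.40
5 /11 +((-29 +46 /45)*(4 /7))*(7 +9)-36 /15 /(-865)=-765309949 /2997225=-255.34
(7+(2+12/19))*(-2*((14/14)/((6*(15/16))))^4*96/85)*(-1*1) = 15990784/735834375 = 0.02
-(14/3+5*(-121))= 600.33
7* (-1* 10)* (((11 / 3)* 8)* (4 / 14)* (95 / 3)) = -167200 / 9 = -18577.78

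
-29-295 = -324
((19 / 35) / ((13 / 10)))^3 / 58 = 27436 / 21853559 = 0.00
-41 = -41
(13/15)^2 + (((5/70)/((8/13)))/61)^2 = 7888319881/10502150400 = 0.75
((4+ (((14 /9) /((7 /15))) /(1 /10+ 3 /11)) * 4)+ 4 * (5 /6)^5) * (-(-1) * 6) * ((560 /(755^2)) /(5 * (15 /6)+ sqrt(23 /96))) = 7387835840 /378030068739- 369391792 * sqrt(138) /5670451031085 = 0.02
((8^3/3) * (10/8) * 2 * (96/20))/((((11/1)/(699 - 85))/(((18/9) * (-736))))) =-1850998784/11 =-168272616.73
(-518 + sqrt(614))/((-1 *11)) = 518/11 - sqrt(614)/11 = 44.84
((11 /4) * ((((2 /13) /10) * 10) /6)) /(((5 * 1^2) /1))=11 /780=0.01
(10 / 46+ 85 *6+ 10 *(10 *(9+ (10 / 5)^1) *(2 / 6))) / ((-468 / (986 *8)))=-119315860 / 8073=-14779.62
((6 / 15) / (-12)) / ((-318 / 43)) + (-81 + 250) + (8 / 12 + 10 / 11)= 17900693 / 104940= 170.58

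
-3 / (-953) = 3 / 953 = 0.00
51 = 51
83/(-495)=-83/495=-0.17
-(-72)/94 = 36/47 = 0.77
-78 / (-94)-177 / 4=-8163 / 188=-43.42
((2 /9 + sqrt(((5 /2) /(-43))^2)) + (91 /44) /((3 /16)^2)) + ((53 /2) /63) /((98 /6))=86345150 /1460151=59.13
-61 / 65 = -0.94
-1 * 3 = -3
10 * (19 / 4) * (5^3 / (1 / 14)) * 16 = 1330000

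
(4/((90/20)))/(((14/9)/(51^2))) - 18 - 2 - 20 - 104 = 9396/7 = 1342.29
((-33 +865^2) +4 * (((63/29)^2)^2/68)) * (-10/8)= -44980547570725/48095108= -935241.64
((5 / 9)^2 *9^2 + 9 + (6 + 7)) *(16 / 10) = 376 / 5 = 75.20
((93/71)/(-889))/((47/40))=-3720/2966593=-0.00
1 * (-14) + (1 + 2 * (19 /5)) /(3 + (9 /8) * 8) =-13.28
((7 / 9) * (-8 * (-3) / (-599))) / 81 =-56 / 145557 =-0.00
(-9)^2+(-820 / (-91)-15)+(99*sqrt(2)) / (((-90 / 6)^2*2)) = 11*sqrt(2) / 50+6826 / 91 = 75.32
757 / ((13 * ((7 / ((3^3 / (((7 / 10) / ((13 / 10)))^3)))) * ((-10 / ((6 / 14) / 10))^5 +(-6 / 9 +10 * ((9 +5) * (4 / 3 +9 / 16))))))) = -258267204 / 124164944567856451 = -0.00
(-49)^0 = 1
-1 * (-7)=7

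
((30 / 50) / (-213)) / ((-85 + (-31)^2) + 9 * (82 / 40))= -4 / 1270119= -0.00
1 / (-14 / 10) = -5 / 7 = -0.71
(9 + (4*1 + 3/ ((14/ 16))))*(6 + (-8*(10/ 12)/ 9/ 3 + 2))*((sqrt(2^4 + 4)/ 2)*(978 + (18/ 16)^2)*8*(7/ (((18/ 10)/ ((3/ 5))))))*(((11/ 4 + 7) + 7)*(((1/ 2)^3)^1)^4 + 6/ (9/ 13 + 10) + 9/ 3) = 3062529528087965*sqrt(5)/ 368934912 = 18561605.27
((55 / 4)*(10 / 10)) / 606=55 / 2424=0.02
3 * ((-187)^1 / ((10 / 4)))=-1122 / 5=-224.40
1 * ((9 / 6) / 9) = 1 / 6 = 0.17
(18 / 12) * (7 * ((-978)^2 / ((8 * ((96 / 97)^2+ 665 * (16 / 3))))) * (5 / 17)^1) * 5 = 520.39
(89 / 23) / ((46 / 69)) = 267 / 46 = 5.80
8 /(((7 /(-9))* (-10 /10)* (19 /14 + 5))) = 144 /89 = 1.62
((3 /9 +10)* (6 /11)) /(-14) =-31 /77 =-0.40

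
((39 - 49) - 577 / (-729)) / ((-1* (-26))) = -6713 / 18954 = -0.35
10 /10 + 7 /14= 3 /2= 1.50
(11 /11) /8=1 /8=0.12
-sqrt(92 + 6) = -7 * sqrt(2) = -9.90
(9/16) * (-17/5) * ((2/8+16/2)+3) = -1377/64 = -21.52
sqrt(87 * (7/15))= sqrt(1015)/5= 6.37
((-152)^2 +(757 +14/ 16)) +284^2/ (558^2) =14859619007/ 622728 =23862.13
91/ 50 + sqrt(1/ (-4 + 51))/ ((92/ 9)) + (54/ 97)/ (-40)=9 * sqrt(47)/ 4324 + 17519/ 9700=1.82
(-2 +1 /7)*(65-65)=0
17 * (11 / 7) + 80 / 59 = 11593 / 413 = 28.07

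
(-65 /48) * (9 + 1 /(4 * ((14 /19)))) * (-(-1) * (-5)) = 169975 /2688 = 63.23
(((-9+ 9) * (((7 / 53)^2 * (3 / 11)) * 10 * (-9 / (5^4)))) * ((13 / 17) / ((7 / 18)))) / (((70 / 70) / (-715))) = 0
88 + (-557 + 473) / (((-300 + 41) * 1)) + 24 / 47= 154484 / 1739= 88.83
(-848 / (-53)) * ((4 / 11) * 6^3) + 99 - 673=7510 / 11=682.73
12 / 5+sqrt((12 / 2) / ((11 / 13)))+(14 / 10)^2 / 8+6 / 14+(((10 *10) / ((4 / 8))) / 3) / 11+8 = sqrt(858) / 11+791599 / 46200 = 19.80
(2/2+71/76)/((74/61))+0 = 8967/5624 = 1.59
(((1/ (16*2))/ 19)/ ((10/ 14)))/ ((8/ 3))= 21/ 24320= 0.00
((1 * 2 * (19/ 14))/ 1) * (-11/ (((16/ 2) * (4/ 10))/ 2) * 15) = -15675/ 56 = -279.91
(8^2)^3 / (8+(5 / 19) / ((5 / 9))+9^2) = 2929.84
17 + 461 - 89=389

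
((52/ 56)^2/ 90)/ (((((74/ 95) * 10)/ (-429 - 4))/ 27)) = -4171089/ 290080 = -14.38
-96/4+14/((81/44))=-16.40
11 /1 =11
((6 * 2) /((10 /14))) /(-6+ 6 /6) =-84 /25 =-3.36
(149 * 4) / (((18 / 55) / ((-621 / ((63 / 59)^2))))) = -1312232570 / 1323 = -991861.35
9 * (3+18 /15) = 189 /5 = 37.80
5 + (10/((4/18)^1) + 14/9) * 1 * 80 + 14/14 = 33574/9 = 3730.44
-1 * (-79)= 79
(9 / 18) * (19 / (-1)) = -19 / 2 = -9.50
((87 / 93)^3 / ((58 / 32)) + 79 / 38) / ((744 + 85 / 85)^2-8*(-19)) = 0.00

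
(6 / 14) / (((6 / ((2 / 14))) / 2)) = 1 / 49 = 0.02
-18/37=-0.49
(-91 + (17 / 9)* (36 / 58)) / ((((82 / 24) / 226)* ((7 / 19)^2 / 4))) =-10201513440 / 58261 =-175100.21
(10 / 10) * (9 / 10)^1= 9 / 10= 0.90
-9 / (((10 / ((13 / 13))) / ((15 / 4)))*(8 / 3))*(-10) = 405 / 32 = 12.66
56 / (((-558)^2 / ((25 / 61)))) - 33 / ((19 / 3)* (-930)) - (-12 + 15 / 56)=296508598919 / 25260961320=11.74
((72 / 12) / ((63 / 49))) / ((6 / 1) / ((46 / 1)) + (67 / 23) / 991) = 159551 / 4560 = 34.99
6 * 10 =60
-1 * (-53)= 53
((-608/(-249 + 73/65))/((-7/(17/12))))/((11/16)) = -0.72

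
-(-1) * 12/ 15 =4/ 5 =0.80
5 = 5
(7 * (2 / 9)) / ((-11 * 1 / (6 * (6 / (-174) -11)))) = 8960 / 957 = 9.36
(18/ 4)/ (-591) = -3/ 394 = -0.01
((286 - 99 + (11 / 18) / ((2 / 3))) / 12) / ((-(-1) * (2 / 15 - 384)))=-11275 / 276384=-0.04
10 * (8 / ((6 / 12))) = 160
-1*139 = -139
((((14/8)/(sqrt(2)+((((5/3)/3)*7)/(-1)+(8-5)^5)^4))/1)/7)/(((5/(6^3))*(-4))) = -949823430269119488/1149947847432734393169071035+1162261467*sqrt(2)/4599791389730937572676284140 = -0.00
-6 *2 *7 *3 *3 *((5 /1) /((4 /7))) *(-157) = 1038555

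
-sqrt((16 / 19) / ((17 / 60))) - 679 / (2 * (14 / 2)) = -97 / 2 - 8 * sqrt(4845) / 323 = -50.22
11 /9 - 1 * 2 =-7 /9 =-0.78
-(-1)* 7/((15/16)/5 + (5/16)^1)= 14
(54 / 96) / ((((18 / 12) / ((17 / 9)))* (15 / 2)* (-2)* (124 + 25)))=-17 / 53640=-0.00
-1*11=-11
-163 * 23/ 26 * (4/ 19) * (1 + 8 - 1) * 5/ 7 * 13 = -299920/ 133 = -2255.04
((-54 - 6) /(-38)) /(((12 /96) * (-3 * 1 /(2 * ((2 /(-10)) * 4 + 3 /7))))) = 416 /133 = 3.13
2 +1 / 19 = 2.05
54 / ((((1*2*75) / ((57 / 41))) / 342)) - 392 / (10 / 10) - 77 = -305279 / 1025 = -297.83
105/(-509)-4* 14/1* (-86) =2451239/509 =4815.79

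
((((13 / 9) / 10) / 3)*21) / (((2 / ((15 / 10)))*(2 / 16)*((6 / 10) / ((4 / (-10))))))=-182 / 45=-4.04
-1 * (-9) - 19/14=107/14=7.64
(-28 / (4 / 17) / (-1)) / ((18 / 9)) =119 / 2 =59.50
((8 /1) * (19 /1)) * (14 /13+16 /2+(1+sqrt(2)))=152 * sqrt(2)+19912 /13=1746.65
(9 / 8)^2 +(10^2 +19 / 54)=175595 / 1728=101.62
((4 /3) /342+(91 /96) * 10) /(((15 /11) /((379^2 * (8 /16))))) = 122986429687 /246240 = 499457.56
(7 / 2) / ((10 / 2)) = 7 / 10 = 0.70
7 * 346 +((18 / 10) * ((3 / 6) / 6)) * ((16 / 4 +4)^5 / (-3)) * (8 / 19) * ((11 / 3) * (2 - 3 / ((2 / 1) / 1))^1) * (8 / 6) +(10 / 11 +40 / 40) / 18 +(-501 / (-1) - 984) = 4755161 / 18810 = 252.80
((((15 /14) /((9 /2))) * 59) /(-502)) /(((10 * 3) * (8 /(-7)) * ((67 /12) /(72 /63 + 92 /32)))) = 4425 /7534016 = 0.00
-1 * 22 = -22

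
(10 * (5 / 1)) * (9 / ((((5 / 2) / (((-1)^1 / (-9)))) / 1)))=20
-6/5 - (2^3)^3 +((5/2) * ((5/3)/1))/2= -30667/60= -511.12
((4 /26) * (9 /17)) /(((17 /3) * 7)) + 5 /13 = 10169 /26299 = 0.39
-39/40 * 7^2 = -1911/40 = -47.78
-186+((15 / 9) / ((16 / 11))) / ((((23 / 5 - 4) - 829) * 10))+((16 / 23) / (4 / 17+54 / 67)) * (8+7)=-954386738113 / 5423302848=-175.98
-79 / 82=-0.96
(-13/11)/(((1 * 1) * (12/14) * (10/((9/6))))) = -91/440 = -0.21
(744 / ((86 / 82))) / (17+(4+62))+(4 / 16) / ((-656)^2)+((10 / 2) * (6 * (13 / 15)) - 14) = 126229601777 / 6143476736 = 20.55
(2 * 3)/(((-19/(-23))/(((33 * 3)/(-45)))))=-1518/95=-15.98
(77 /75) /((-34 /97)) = -7469 /2550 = -2.93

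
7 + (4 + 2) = 13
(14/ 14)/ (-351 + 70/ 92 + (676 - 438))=-0.01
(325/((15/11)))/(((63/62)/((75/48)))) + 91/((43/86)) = 829309/1512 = 548.48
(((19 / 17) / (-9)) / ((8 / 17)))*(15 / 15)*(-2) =19 / 36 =0.53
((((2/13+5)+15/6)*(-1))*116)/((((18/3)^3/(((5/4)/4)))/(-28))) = 201985/5616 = 35.97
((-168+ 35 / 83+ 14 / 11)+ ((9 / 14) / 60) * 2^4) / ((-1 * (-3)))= -5308817 / 95865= -55.38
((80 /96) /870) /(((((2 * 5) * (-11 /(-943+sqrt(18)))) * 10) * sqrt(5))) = sqrt(5) * (943 -3 * sqrt(2)) /5742000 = 0.00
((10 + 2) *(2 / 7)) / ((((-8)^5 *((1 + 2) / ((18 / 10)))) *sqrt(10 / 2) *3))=-3 *sqrt(5) / 716800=-0.00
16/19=0.84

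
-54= -54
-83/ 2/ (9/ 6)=-83/ 3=-27.67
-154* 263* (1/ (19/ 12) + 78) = -60509988/ 19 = -3184736.21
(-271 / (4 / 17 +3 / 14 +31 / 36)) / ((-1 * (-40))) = -290241 / 56150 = -5.17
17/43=0.40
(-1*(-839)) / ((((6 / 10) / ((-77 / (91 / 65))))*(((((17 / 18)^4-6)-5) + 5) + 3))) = 733957200 / 21037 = 34888.87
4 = 4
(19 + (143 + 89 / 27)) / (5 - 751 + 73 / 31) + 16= 9820543 / 622431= 15.78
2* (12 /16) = 3 /2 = 1.50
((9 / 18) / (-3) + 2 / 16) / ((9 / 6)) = -1 / 36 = -0.03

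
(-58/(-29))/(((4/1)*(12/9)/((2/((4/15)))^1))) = 45/16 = 2.81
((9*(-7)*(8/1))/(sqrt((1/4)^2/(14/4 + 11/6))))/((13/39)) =-8064*sqrt(3) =-13967.26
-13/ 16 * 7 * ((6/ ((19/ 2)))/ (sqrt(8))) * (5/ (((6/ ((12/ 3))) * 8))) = -455 * sqrt(2)/ 1216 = -0.53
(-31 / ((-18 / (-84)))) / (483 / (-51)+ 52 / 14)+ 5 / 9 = 158363 / 6165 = 25.69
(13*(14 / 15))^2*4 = 588.87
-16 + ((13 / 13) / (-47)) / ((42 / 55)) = -31639 / 1974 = -16.03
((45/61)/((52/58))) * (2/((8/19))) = 24795/6344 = 3.91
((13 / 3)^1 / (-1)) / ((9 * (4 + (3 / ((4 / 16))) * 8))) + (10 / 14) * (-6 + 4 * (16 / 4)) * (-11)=-1485091 / 18900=-78.58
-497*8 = -3976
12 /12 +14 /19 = 33 /19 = 1.74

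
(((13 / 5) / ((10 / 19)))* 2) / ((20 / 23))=5681 / 500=11.36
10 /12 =5 /6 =0.83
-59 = -59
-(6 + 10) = -16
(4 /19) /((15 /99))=132 /95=1.39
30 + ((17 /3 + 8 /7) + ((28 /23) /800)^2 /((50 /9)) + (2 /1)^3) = 995578009261 /22218000000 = 44.81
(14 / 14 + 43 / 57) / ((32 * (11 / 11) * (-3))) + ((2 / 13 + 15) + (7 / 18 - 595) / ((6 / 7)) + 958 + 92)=19816139 / 53352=371.42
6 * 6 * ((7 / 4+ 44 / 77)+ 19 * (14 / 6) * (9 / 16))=27477 / 28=981.32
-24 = -24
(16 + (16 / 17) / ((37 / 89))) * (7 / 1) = 80416 / 629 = 127.85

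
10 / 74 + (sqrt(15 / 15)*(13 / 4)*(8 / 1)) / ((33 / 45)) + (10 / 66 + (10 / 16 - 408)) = -3630119 / 9768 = -371.63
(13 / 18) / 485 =13 / 8730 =0.00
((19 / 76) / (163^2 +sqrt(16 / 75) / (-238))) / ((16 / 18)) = 5355 * sqrt(3) / 11995699737025136 +253964436075 / 23991399474050272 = 0.00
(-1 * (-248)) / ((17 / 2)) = 496 / 17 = 29.18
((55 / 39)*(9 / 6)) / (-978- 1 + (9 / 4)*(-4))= -55 / 25688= -0.00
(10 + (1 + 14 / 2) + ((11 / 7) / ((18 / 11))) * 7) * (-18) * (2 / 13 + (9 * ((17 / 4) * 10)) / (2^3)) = -21345.02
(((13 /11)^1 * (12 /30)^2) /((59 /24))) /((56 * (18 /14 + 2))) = 156 /373175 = 0.00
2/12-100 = -599/6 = -99.83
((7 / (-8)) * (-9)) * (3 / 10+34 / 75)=2373 / 400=5.93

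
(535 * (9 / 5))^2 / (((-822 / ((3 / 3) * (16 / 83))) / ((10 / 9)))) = -2747760 / 11371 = -241.65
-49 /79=-0.62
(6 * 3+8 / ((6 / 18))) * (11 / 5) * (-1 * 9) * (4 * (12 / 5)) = -199584 / 25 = -7983.36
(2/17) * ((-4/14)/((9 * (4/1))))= -1/1071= -0.00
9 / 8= 1.12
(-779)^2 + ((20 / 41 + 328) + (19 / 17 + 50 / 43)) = 18197545066 / 29971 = 607171.77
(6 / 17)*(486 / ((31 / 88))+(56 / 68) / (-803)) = 3502953204 / 7194077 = 486.92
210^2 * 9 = 396900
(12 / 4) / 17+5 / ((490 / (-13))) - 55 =-54.96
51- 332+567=286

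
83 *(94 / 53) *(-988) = -145441.06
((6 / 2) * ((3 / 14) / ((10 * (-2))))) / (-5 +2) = 3 / 280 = 0.01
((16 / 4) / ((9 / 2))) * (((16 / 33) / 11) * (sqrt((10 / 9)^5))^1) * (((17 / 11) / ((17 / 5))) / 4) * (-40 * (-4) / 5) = 0.19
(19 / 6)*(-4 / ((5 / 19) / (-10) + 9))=-1444 / 1023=-1.41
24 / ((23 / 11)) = 264 / 23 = 11.48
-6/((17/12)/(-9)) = 648/17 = 38.12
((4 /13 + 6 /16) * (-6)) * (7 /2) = -1491 /104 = -14.34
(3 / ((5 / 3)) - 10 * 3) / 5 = -141 / 25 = -5.64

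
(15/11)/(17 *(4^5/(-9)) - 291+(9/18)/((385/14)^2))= -0.00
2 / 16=1 / 8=0.12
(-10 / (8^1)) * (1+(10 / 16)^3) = -1.56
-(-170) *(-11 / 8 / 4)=-935 / 16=-58.44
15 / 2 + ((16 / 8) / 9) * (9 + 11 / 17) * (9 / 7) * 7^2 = 4847 / 34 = 142.56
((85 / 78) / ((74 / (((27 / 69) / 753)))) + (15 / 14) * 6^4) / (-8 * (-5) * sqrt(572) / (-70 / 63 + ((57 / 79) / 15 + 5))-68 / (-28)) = -22470342848836915595 / 393400186137988240172 + 47002881646294457625 * sqrt(143) / 98350046534497060043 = 5.66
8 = 8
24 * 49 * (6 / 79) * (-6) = -42336 / 79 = -535.90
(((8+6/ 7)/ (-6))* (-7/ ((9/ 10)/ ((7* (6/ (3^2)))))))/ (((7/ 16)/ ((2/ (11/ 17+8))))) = 337280/ 11907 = 28.33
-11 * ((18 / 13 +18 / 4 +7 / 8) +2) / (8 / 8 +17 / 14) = -70147 / 1612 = -43.52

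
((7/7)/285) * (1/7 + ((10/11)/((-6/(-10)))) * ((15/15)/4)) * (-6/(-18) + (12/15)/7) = 11327/13825350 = 0.00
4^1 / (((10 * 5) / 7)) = 0.56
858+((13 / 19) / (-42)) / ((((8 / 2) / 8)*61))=20882849 / 24339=858.00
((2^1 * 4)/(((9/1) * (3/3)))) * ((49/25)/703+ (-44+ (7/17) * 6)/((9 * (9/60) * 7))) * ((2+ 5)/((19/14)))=-27776175056/1379444175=-20.14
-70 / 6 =-35 / 3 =-11.67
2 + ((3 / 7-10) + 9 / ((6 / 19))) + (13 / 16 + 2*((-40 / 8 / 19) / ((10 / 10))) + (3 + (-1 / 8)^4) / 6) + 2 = 77514373 / 3268608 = 23.71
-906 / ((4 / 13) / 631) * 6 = -11147877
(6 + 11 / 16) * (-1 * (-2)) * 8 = 107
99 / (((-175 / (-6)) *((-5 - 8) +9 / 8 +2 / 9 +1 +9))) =-42768 / 20825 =-2.05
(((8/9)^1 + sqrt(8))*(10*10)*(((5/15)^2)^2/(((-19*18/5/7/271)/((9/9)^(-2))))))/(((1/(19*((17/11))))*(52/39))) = -4031125*sqrt(2)/2673- 16124500/24057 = -2803.02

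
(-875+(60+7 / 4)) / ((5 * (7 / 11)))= -35783 / 140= -255.59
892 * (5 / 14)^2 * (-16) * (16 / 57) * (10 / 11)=-14272000 / 30723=-464.54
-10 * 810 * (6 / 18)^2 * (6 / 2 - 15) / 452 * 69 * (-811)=-151089300 / 113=-1337073.45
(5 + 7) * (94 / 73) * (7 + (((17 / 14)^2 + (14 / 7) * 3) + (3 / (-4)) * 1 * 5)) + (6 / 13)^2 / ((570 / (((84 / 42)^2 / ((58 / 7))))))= 275988255048 / 1665433315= 165.72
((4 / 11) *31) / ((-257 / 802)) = -99448 / 2827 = -35.18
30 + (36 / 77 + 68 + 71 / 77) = 99.39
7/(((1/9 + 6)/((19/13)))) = 1197/715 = 1.67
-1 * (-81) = 81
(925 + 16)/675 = 941/675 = 1.39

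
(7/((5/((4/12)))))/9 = 0.05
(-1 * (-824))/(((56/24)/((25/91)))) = 61800/637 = 97.02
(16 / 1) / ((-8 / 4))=-8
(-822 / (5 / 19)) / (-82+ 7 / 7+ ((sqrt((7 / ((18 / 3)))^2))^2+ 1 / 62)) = 17429688 / 444295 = 39.23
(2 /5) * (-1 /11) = -2 /55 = -0.04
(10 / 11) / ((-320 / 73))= -73 / 352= -0.21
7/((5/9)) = 63/5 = 12.60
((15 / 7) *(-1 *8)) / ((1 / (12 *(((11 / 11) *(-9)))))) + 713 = 17951 / 7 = 2564.43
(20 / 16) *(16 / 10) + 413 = 415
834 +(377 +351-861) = 701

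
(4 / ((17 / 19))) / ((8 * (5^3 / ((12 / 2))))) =57 / 2125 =0.03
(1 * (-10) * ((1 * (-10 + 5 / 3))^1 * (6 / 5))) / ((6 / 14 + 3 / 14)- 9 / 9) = -280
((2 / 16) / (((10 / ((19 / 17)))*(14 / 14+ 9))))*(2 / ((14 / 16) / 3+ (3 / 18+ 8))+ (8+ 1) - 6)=12483 / 2760800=0.00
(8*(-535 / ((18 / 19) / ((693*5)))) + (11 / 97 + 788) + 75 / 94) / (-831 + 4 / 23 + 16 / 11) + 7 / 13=469442135550929 / 24872107754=18874.24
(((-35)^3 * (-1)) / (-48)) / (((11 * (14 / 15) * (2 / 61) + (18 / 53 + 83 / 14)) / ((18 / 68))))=-43663685625 / 1219702672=-35.80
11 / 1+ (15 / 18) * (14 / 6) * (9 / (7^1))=27 / 2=13.50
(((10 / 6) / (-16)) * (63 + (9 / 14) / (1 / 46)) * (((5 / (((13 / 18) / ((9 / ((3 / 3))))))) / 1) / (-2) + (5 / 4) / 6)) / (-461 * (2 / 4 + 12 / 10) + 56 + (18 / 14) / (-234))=-2172375 / 5297696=-0.41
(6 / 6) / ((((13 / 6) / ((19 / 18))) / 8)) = 152 / 39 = 3.90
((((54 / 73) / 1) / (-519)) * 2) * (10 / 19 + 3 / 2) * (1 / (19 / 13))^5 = -514612098 / 594142431149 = -0.00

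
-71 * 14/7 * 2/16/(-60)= 0.30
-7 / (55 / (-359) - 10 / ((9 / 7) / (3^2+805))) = 0.00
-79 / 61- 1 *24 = -1543 / 61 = -25.30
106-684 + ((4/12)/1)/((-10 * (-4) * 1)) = -577.99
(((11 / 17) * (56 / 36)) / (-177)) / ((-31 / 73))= 11242 / 839511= 0.01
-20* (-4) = 80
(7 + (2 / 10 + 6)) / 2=33 / 5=6.60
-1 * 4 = -4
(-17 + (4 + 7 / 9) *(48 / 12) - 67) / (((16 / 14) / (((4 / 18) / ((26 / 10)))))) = -5110 / 1053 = -4.85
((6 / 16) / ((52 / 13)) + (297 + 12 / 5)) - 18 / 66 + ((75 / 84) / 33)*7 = 143717 / 480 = 299.41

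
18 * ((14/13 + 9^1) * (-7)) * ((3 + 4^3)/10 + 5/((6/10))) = -1240701/65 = -19087.71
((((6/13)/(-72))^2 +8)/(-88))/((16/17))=-300883/3115008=-0.10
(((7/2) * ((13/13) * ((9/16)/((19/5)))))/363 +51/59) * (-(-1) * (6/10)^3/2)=0.09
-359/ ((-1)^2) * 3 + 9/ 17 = -1076.47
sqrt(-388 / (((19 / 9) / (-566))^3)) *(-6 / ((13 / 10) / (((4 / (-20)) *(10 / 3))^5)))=724480 *sqrt(1043138) / 14079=52556.38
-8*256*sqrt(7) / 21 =-2048*sqrt(7) / 21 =-258.02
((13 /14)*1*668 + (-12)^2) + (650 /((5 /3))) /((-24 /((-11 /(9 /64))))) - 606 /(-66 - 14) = 5148289 /2520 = 2042.97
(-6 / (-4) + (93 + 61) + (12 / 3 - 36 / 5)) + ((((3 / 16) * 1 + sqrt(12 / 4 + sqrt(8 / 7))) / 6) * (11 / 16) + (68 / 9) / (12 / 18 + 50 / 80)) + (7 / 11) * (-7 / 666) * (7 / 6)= 11 * sqrt(14 * sqrt(14) + 147) / 672 + 137932027637 / 872087040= 158.39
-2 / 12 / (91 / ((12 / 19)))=-2 / 1729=-0.00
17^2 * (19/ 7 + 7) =19652/ 7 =2807.43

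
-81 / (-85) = 81 / 85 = 0.95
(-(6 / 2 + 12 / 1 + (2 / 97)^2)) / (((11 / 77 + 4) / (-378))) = 373453794 / 272861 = 1368.66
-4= -4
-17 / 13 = -1.31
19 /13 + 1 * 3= 58 /13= 4.46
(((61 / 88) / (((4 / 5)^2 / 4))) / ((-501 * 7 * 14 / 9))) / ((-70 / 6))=2745 / 40325824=0.00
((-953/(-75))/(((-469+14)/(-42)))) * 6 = 11436/1625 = 7.04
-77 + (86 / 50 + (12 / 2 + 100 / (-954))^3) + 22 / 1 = 411322547644 / 2713283325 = 151.60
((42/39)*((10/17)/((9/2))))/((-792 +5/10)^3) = -2240/7890009528843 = -0.00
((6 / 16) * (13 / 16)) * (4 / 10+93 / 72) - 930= -4758961 / 5120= -929.48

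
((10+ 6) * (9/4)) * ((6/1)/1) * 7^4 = 518616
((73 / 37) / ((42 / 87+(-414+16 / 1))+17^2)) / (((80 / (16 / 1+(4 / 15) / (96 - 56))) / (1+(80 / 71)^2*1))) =-58153653397 / 7043627988000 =-0.01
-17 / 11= -1.55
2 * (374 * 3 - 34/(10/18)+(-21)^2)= 3003.60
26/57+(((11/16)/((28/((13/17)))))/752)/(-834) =0.46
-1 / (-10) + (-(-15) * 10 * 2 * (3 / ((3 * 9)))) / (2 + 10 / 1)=259 / 90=2.88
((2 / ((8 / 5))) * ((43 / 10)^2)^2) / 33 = 3418801 / 264000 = 12.95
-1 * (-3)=3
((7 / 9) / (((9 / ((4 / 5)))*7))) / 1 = 4 / 405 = 0.01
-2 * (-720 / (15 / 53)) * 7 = 35616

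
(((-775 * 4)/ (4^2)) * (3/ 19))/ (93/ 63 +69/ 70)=-244125/ 19646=-12.43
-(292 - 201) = -91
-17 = -17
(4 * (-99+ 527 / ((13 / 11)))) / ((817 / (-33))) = -595320 / 10621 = -56.05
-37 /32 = -1.16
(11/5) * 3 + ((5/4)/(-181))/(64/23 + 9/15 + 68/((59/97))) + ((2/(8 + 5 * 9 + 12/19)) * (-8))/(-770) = 1465085414367229/221971624565460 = 6.60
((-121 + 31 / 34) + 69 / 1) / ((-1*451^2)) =1737 / 6915634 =0.00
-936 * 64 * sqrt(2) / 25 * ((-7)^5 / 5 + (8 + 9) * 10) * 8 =7647105024 * sqrt(2) / 125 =86517117.10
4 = 4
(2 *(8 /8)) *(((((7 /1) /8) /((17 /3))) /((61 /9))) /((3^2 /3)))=63 /4148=0.02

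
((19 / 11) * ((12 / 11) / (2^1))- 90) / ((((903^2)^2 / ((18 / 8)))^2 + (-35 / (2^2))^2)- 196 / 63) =-1551744 / 1521545096227025281657550921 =-0.00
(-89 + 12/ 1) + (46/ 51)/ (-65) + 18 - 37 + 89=-23251/ 3315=-7.01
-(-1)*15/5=3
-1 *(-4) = 4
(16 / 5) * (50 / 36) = 40 / 9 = 4.44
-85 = -85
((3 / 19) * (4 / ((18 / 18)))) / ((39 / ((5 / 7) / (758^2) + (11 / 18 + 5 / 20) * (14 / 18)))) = 0.01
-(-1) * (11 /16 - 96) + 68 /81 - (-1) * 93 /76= -2296171 /24624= -93.25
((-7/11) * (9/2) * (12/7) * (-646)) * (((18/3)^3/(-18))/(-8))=52326/11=4756.91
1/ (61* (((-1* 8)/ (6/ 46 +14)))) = -325/ 11224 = -0.03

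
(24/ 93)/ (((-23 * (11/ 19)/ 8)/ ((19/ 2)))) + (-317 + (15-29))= -2607585/ 7843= -332.47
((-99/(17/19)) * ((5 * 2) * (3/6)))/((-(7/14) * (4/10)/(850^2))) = 1998562500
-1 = -1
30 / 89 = 0.34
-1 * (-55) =55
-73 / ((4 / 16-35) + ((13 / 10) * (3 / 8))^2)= 2.12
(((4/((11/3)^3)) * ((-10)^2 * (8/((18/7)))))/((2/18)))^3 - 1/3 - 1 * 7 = 82959541597150798/7073843073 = 11727648.00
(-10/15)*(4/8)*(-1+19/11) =-8/33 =-0.24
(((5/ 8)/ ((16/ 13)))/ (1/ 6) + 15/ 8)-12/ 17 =4587/ 1088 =4.22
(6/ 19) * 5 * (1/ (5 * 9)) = 0.04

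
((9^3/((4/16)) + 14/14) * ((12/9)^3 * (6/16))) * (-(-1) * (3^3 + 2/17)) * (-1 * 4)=-43031584/153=-281252.18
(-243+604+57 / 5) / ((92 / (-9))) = -8379 / 230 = -36.43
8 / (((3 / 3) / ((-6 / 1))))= -48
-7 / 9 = -0.78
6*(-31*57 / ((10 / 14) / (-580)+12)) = -8608824 / 9743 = -883.59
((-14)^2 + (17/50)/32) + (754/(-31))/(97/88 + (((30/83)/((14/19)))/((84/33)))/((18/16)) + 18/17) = 391874936755671/2111594660800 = 185.58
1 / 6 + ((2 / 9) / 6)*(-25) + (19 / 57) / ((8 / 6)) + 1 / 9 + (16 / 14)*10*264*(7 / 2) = 1140437 / 108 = 10559.60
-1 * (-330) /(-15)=-22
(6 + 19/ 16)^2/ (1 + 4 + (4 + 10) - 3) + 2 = 21417/ 4096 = 5.23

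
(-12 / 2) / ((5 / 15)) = -18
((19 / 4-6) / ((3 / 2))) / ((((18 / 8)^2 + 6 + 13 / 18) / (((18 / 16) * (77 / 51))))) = -3465 / 28849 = -0.12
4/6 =2/3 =0.67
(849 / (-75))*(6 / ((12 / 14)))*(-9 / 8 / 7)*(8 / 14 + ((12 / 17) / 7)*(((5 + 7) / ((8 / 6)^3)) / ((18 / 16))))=155367 / 11900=13.06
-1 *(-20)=20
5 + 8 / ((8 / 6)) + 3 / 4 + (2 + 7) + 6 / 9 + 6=329 / 12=27.42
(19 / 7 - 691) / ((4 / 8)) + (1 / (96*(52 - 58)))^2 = -3196993529 / 2322432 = -1376.57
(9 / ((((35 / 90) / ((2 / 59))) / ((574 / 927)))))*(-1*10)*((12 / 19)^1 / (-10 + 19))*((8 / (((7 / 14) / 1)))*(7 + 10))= -10705920 / 115463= -92.72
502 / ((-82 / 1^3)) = -251 / 41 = -6.12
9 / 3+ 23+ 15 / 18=161 / 6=26.83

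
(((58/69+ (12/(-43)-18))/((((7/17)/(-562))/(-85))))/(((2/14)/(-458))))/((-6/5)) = -48110079407000/8901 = -5405019594.09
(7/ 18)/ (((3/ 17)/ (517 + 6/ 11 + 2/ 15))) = 10164623/ 8910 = 1140.81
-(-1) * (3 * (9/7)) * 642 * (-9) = -156006/7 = -22286.57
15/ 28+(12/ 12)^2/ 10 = 89/ 140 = 0.64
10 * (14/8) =35/2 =17.50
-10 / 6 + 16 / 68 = -73 / 51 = -1.43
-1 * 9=-9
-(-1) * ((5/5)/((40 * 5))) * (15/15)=1/200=0.00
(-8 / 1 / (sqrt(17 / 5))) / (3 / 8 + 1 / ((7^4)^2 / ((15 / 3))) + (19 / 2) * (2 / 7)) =-368947264 * sqrt(85) / 2422040643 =-1.40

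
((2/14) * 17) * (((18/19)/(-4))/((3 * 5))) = -51/1330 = -0.04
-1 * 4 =-4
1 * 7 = 7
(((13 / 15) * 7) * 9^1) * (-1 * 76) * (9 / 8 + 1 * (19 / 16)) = -191919 / 20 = -9595.95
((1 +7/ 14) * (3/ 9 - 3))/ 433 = -4/ 433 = -0.01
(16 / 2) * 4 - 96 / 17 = 448 / 17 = 26.35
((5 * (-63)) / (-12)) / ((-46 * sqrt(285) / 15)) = -105 * sqrt(285) / 3496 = -0.51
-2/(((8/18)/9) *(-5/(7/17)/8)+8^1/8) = -2268/1049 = -2.16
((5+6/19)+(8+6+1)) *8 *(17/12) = 13124/57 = 230.25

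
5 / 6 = 0.83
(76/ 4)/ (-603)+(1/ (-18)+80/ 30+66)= 27569/ 402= 68.58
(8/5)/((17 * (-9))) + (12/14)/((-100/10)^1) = -103/1071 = -0.10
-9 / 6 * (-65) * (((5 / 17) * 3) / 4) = 2925 / 136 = 21.51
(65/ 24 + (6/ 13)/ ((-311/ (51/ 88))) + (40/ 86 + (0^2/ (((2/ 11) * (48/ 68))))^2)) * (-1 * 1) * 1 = -145609601/ 45896136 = -3.17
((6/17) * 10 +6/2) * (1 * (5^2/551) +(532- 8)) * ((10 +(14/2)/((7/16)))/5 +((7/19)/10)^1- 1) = 5160233379/355946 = 14497.24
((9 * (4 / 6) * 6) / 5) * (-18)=-648 / 5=-129.60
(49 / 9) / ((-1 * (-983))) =49 / 8847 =0.01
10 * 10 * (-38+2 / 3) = -11200 / 3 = -3733.33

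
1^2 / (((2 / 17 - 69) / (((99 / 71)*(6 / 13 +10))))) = -0.21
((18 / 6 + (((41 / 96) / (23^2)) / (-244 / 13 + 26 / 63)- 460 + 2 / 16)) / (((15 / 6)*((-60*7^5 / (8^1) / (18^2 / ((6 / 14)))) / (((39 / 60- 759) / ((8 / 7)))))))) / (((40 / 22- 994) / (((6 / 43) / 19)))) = 9188802408803391 / 1706929089159728000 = 0.01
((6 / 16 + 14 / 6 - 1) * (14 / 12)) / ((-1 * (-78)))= 287 / 11232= 0.03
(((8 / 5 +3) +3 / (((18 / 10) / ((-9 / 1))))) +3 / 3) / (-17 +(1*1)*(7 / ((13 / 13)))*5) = -47 / 90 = -0.52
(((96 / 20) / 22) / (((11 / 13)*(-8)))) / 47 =-39 / 56870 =-0.00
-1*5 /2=-5 /2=-2.50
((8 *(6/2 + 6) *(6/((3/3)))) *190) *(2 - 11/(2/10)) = -4350240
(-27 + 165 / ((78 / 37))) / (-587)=-1333 / 15262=-0.09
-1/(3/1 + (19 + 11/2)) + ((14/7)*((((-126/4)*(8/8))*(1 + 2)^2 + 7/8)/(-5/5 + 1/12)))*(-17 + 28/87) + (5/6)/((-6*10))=-1181061731/114840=-10284.41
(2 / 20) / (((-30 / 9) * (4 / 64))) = -12 / 25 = -0.48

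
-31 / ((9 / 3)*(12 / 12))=-31 / 3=-10.33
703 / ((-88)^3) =-703 / 681472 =-0.00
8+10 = 18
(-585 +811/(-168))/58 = -99091/9744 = -10.17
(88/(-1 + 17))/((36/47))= 517/72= 7.18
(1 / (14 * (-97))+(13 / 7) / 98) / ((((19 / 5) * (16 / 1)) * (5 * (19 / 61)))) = 18483 / 96086648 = 0.00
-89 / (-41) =89 / 41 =2.17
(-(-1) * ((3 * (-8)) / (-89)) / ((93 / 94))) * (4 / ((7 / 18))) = 54144 / 19313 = 2.80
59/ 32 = 1.84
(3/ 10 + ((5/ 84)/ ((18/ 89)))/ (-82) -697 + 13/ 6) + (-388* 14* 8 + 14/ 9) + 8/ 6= -27368009969/ 619920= -44147.65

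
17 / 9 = 1.89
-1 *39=-39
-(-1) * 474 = 474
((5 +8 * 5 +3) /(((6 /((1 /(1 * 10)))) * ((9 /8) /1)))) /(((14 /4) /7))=1.42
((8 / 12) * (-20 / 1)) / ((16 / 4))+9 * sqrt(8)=22.12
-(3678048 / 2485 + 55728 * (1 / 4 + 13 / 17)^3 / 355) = -16058075445 / 9767044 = -1644.11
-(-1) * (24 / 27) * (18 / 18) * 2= 16 / 9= 1.78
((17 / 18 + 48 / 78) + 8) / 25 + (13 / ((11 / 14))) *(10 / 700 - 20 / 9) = -2326183 / 64350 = -36.15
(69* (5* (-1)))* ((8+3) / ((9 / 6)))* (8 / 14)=-10120 / 7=-1445.71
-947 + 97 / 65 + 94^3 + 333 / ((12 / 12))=829971.49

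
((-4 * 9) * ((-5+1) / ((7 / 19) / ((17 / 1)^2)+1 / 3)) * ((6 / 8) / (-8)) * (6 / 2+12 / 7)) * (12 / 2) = -44032329 / 38584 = -1141.21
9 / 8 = 1.12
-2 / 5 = -0.40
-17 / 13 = -1.31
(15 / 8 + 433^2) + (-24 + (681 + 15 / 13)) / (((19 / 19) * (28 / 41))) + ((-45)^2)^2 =3122449949 / 728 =4289079.60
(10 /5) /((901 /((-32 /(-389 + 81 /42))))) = 896 /4882519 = 0.00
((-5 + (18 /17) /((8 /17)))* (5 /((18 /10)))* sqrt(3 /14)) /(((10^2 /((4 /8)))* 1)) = -11* sqrt(42) /4032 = -0.02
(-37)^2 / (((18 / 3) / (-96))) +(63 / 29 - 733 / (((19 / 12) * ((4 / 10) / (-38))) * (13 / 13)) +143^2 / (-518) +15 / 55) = 3641763201 / 165242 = 22038.97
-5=-5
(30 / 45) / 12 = 1 / 18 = 0.06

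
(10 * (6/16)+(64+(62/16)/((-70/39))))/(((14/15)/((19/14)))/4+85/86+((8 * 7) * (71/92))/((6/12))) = 2070636663/2765278712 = 0.75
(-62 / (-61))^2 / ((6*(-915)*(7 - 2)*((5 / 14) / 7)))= -188356 / 255353625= -0.00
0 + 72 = 72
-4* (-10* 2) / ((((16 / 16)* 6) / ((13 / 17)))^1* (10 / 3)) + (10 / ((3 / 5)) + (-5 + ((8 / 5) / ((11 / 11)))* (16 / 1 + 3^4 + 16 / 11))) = 483169 / 2805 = 172.25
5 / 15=1 / 3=0.33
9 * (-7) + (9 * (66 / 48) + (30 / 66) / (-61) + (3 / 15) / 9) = -12225407 / 241560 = -50.61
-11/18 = -0.61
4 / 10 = 2 / 5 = 0.40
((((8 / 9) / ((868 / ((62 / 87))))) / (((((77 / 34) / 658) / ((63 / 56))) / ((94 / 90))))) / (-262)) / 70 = -37553 / 2764342350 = -0.00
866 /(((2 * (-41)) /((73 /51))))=-31609 /2091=-15.12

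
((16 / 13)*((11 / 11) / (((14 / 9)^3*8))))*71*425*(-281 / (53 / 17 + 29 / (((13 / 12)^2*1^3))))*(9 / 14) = -8006.09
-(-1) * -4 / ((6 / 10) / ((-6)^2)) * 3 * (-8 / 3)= 1920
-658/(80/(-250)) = 8225/4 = 2056.25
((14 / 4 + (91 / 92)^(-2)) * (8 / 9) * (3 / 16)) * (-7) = -5.28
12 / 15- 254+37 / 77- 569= -316362 / 385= -821.72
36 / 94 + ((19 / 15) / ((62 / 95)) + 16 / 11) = 363337 / 96162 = 3.78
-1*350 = -350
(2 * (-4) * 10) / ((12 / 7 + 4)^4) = -2401 / 32000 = -0.08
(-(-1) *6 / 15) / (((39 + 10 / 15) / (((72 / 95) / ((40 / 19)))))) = 54 / 14875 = 0.00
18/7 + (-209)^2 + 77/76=23240199/532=43684.58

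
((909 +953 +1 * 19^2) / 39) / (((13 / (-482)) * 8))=-13737 / 52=-264.17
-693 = -693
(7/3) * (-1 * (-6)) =14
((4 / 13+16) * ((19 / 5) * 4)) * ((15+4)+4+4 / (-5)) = 5502.87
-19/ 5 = -3.80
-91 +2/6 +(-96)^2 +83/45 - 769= 376118/45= 8358.18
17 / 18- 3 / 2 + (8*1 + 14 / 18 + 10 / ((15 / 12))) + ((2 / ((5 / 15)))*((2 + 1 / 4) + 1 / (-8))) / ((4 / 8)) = 751 / 18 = 41.72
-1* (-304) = 304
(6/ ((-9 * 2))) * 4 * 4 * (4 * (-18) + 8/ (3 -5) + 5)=1136/ 3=378.67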